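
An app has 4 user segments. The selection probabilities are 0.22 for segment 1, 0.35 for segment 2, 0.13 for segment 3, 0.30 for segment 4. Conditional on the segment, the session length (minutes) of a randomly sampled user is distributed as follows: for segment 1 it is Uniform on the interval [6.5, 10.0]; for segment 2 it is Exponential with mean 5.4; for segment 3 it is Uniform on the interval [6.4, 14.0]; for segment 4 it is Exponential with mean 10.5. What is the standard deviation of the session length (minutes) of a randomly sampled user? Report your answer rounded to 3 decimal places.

Per component, 1: μ=8.25, E[X²]=69.0833; 2: μ=5.4, E[X²]=58.32; 3: μ=10.2, E[X²]=108.853; 4: μ=10.5, E[X²]=220.5.
E[X] = 0.22·8.25 + 0.35·5.4 + 0.13·10.2 + 0.3·10.5 = 8.181.
E[X²] = 0.22·69.0833 + 0.35·58.32 + 0.13·108.853 + 0.3·220.5 = 115.911.
Var(X) = E[X²] − (E[X])² = 115.911 − 66.9288 = 48.9825.
SD(X) = √48.9825 = 6.99875.

6.999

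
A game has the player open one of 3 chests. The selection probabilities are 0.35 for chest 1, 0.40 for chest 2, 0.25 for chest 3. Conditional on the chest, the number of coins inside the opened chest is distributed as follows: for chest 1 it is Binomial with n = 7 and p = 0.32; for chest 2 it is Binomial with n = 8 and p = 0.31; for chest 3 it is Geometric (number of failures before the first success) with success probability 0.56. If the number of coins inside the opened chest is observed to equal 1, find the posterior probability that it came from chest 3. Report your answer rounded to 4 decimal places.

0.2892

Likelihoods P(X=1 | ·): 1: 0.221463; 2: 0.18467; 3: 0.2464.
Posterior ∝ prior × likelihood. Numerator for 3: 0.25·0.2464 = 0.0616.
Normalizing constant: 0.35·0.221463 + 0.4·0.18467 + 0.25·0.2464 = 0.21298.
P(3 | observation) = 0.0616 / 0.21298 = 0.289229.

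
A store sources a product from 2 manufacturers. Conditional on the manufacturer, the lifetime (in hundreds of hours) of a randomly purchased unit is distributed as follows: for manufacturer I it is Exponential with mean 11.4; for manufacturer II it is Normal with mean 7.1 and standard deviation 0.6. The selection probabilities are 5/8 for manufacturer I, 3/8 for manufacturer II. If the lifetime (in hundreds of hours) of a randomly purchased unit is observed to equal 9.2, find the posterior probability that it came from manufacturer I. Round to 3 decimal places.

Likelihoods f(9.2 | ·): I: 0.0391392; II: 0.00145447.
Posterior ∝ prior × likelihood. Numerator for I: 0.625·0.0391392 = 0.024462.
Normalizing constant: 0.625·0.0391392 + 0.375·0.00145447 = 0.0250074.
P(I | observation) = 0.024462 / 0.0250074 = 0.978189.

0.978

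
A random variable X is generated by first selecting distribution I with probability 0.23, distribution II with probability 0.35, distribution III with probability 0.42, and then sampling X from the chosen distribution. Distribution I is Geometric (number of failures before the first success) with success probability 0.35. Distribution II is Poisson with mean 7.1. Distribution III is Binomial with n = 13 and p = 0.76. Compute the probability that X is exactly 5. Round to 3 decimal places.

Conditional on each component, P(X = 5): I: 0.0406102; II: 0.124057; III: 0.003592.
By total probability, P(X = 5) = 0.23·0.0406102 + 0.35·0.124057 + 0.42·0.003592 = 0.0542688.

0.054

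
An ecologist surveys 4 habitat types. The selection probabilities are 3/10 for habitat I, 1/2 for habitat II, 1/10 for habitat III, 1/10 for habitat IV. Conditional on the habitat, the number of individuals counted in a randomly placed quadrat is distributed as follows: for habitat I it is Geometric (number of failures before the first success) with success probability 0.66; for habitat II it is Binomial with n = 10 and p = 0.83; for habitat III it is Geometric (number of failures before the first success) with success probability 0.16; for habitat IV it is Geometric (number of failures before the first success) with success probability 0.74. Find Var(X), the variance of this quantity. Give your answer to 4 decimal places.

Per component, I: μ=0.515152, E[X²]=1.04591; II: μ=8.3, E[X²]=70.301; III: μ=5.25, E[X²]=60.375; IV: μ=0.351351, E[X²]=0.598247.
E[X] = 0.3·0.515152 + 0.5·8.3 + 0.1·5.25 + 0.1·0.351351 = 4.86468.
E[X²] = 0.3·1.04591 + 0.5·70.301 + 0.1·60.375 + 0.1·0.598247 = 41.5616.
Var(X) = E[X²] − (E[X])² = 41.5616 − 23.6651 = 17.8965.

17.8965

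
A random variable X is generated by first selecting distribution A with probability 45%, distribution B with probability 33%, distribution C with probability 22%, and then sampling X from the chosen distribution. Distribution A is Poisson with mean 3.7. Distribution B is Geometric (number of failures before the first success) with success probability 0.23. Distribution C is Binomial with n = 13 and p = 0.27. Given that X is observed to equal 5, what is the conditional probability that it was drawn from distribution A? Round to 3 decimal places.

0.547

Likelihoods P(X=5 | ·): A: 0.142869; B: 0.062256; C: 0.148929.
Posterior ∝ prior × likelihood. Numerator for A: 0.45·0.142869 = 0.064291.
Normalizing constant: 0.45·0.142869 + 0.33·0.062256 + 0.22·0.148929 = 0.1176.
P(A | observation) = 0.064291 / 0.1176 = 0.546693.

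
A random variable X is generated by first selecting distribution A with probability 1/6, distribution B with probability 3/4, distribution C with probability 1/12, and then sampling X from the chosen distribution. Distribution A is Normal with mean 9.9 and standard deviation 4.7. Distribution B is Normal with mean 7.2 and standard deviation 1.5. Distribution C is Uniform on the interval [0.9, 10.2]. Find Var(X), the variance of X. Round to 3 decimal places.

7.314

Per component, A: μ=9.9, E[X²]=120.1; B: μ=7.2, E[X²]=54.09; C: μ=5.55, E[X²]=38.01.
E[X] = 0.166667·9.9 + 0.75·7.2 + 0.0833333·5.55 = 7.5125.
E[X²] = 0.166667·120.1 + 0.75·54.09 + 0.0833333·38.01 = 63.7517.
Var(X) = E[X²] − (E[X])² = 63.7517 − 56.4377 = 7.31401.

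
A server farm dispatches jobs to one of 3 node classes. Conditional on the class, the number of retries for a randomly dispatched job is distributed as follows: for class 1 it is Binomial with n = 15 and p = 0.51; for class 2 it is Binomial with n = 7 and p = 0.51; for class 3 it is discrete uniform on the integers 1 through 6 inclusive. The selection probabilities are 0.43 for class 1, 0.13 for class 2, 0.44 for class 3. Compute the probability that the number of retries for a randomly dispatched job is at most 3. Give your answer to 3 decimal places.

0.288

Conditional on each class, P(X ≤ 3): 1: 0.0145013; 2: 0.478134; 3: 0.5.
By total probability, P(X ≤ 3) = 0.43·0.0145013 + 0.13·0.478134 + 0.44·0.5 = 0.288393.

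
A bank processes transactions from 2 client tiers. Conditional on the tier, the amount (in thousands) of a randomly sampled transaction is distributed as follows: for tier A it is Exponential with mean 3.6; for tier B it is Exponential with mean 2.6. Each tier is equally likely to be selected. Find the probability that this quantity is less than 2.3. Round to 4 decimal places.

Conditional on each tier, P(X < 2.3): A: 0.472121; B: 0.587127.
By total probability, P(X < 2.3) = 0.5·0.472121 + 0.5·0.587127 = 0.529624.

0.5296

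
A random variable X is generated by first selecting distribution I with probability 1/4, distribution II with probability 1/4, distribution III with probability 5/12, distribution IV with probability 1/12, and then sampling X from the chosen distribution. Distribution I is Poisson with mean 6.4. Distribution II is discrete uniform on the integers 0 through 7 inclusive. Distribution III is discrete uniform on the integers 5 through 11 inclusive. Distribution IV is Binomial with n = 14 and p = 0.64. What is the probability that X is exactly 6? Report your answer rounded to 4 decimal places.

0.1353

Conditional on each component, P(X = 6): I: 0.158585; II: 0.125; III: 0.142857; IV: 0.0582177.
By total probability, P(X = 6) = 0.25·0.158585 + 0.25·0.125 + 0.416667·0.142857 + 0.0833333·0.0582177 = 0.135272.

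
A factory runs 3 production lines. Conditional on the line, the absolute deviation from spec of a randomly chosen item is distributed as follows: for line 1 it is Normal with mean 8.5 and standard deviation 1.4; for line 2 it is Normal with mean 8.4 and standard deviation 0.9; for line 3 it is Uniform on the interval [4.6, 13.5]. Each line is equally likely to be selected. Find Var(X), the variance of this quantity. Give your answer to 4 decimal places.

3.2053

Per component, 1: μ=8.5, E[X²]=74.21; 2: μ=8.4, E[X²]=71.37; 3: μ=9.05, E[X²]=88.5033.
E[X] = 0.333333·8.5 + 0.333333·8.4 + 0.333333·9.05 = 8.65.
E[X²] = 0.333333·74.21 + 0.333333·71.37 + 0.333333·88.5033 = 78.0278.
Var(X) = E[X²] − (E[X])² = 78.0278 − 74.8225 = 3.20528.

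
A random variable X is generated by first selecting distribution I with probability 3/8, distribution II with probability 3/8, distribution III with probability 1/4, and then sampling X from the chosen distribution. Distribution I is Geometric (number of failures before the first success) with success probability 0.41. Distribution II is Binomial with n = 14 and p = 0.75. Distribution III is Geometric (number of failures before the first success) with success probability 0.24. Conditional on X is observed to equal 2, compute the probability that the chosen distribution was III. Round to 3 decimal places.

Likelihoods P(X=2 | ·): I: 0.142721; II: 3.05101e-06; III: 0.138624.
Posterior ∝ prior × likelihood. Numerator for III: 0.25·0.138624 = 0.034656.
Normalizing constant: 0.375·0.142721 + 0.375·3.05101e-06 + 0.25·0.138624 = 0.0881775.
P(III | observation) = 0.034656 / 0.0881775 = 0.393025.

0.393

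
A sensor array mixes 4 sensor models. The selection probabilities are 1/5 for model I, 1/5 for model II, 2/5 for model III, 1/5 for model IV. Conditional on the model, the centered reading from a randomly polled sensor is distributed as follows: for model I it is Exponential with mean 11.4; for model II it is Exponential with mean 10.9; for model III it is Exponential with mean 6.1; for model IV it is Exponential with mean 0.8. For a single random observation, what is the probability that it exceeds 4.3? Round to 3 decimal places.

Conditional on each model, P(X > 4.3): I: 0.685784; II: 0.67402; III: 0.494149; IV: 0.00463092.
By total probability, P(X > 4.3) = 0.2·0.685784 + 0.2·0.67402 + 0.4·0.494149 + 0.2·0.00463092 = 0.470547.

0.471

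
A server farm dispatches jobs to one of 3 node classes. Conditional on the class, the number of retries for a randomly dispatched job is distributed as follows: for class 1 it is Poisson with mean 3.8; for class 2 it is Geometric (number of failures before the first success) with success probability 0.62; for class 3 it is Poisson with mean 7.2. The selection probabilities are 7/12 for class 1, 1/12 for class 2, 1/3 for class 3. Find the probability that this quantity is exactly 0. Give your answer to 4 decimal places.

0.0650

Conditional on each class, P(X = 0): 1: 0.0223708; 2: 0.62; 3: 0.000746586.
By total probability, P(X = 0) = 0.583333·0.0223708 + 0.0833333·0.62 + 0.333333·0.000746586 = 0.0649651.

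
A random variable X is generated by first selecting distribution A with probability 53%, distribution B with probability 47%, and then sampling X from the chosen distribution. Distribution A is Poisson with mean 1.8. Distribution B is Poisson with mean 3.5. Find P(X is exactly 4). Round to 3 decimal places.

Conditional on each component, P(X = 4): A: 0.0723017; B: 0.188812.
By total probability, P(X = 4) = 0.53·0.0723017 + 0.47·0.188812 = 0.127062.

0.127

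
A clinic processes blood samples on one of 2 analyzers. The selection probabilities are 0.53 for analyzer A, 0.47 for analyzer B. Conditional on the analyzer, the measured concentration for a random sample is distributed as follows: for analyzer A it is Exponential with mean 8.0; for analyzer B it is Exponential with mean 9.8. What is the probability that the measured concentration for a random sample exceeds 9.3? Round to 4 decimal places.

0.3477

Conditional on each analyzer, P(X > 9.3): A: 0.312703; B: 0.387136.
By total probability, P(X > 9.3) = 0.53·0.312703 + 0.47·0.387136 = 0.347687.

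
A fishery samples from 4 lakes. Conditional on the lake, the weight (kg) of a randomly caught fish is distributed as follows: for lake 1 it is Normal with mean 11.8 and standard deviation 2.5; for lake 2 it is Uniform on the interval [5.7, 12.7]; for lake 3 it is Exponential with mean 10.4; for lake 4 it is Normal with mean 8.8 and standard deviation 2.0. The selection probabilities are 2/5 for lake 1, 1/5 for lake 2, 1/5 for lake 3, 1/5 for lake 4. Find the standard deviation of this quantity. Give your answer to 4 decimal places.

Per component, 1: μ=11.8, E[X²]=145.49; 2: μ=9.2, E[X²]=88.7233; 3: μ=10.4, E[X²]=216.32; 4: μ=8.8, E[X²]=81.44.
E[X] = 0.4·11.8 + 0.2·9.2 + 0.2·10.4 + 0.2·8.8 = 10.4.
E[X²] = 0.4·145.49 + 0.2·88.7233 + 0.2·216.32 + 0.2·81.44 = 135.493.
Var(X) = E[X²] − (E[X])² = 135.493 − 108.16 = 27.3327.
SD(X) = √27.3327 = 5.22807.

5.2281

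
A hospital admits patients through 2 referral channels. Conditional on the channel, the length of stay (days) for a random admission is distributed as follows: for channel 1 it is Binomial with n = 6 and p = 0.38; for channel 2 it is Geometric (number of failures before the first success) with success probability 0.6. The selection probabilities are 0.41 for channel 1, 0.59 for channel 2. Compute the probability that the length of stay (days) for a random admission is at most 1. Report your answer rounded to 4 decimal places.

Conditional on each channel, P(X ≤ 1): 1: 0.265679; 2: 0.84.
By total probability, P(X ≤ 1) = 0.41·0.265679 + 0.59·0.84 = 0.604528.

0.6045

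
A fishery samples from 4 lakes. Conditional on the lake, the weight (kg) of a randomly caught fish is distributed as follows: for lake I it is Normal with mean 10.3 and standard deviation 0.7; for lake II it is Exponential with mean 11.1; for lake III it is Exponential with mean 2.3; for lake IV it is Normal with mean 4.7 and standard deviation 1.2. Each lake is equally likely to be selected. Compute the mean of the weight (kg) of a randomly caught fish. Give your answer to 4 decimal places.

7.1000

Component means — I: 10.3; II: 11.1; III: 2.3; IV: 4.7.
E[X] = 0.25·10.3 + 0.25·11.1 + 0.25·2.3 + 0.25·4.7 = 7.1.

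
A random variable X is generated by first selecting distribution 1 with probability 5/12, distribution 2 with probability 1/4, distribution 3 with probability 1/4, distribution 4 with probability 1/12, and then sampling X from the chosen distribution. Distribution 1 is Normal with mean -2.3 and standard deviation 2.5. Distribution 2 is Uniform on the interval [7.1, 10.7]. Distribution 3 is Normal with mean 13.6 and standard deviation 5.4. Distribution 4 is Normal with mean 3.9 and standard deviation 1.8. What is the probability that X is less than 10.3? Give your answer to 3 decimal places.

0.790

Conditional on each component, P(X < 10.3): 1: 1; 2: 0.888889; 3: 0.270563; 4: 0.999811.
By total probability, P(X < 10.3) = 0.416667·1 + 0.25·0.888889 + 0.25·0.270563 + 0.0833333·0.999811 = 0.789847.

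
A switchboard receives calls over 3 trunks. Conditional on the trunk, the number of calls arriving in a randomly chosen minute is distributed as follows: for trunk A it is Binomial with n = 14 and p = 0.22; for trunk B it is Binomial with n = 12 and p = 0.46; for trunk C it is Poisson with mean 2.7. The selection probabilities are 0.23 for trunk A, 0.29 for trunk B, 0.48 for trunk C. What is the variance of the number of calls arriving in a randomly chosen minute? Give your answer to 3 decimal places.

Per component, A: μ=3.08, E[X²]=11.8888; B: μ=5.52, E[X²]=33.4512; C: μ=2.7, E[X²]=9.99.
E[X] = 0.23·3.08 + 0.29·5.52 + 0.48·2.7 = 3.6052.
E[X²] = 0.23·11.8888 + 0.29·33.4512 + 0.48·9.99 = 17.2305.
Var(X) = E[X²] − (E[X])² = 17.2305 − 12.9975 = 4.233.

4.233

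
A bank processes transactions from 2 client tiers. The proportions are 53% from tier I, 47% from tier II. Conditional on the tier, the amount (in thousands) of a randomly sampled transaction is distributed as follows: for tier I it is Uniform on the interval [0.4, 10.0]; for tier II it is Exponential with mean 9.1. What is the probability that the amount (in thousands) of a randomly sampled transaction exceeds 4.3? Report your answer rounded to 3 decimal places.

Conditional on each tier, P(X > 4.3): I: 0.59375; II: 0.623425.
By total probability, P(X > 4.3) = 0.53·0.59375 + 0.47·0.623425 = 0.607697.

0.608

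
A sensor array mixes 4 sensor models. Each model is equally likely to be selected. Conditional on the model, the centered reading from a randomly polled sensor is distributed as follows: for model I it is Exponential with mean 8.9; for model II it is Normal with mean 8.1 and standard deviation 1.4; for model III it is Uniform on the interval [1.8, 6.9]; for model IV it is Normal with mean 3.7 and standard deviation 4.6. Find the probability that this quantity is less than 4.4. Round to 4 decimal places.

0.3661

Conditional on each model, P(X < 4.4): I: 0.390052; II: 0.00411049; III: 0.509804; IV: 0.560475.
By total probability, P(X < 4.4) = 0.25·0.390052 + 0.25·0.00411049 + 0.25·0.509804 + 0.25·0.560475 = 0.36611.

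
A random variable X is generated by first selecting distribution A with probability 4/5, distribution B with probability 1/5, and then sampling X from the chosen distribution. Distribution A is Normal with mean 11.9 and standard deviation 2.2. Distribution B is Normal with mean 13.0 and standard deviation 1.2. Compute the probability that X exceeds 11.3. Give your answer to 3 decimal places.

Conditional on each component, P(X > 11.3): A: 0.607469; B: 0.92171.
By total probability, P(X > 11.3) = 0.8·0.607469 + 0.2·0.92171 = 0.670317.

0.670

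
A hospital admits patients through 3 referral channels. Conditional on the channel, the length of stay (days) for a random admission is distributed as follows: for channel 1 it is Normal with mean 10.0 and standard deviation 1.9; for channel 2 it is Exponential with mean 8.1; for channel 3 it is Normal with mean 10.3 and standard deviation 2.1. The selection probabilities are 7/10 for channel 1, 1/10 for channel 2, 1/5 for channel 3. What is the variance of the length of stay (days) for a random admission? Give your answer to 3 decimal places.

Per component, 1: μ=10, E[X²]=103.61; 2: μ=8.1, E[X²]=131.22; 3: μ=10.3, E[X²]=110.5.
E[X] = 0.7·10 + 0.1·8.1 + 0.2·10.3 = 9.87.
E[X²] = 0.7·103.61 + 0.1·131.22 + 0.2·110.5 = 107.749.
Var(X) = E[X²] − (E[X])² = 107.749 − 97.4169 = 10.3321.

10.332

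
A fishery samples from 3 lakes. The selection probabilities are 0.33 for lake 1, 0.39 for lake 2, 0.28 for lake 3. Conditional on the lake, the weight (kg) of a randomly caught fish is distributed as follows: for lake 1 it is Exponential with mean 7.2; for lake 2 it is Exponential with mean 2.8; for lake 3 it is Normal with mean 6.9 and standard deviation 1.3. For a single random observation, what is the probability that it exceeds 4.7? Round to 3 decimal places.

0.512

Conditional on each lake, P(X > 4.7): 1: 0.520598; 2: 0.18664; 3: 0.954706.
By total probability, P(X > 4.7) = 0.33·0.520598 + 0.39·0.18664 + 0.28·0.954706 = 0.511905.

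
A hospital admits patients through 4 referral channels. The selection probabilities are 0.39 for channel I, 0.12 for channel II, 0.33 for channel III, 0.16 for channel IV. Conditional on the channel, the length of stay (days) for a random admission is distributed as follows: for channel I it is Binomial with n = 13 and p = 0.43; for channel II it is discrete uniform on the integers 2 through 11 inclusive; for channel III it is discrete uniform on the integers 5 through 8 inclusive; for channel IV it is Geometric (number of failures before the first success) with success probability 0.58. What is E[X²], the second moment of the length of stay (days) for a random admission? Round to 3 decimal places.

34.128

For each component E[X²] = Var + (mean)², giving I: 34.4344; II: 50.5; III: 43.5; IV: 1.77289.
Overall E[X²] = 0.39·34.4344 + 0.12·50.5 + 0.33·43.5 + 0.16·1.77289 = 34.1281.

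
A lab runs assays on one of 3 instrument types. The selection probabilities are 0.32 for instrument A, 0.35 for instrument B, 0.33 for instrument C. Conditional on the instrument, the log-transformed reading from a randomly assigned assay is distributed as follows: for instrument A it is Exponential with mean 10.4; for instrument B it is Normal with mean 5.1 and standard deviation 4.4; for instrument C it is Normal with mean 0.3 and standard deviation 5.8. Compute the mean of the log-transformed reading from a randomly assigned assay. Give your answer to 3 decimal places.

Component means — A: 10.4; B: 5.1; C: 0.3.
E[X] = 0.32·10.4 + 0.35·5.1 + 0.33·0.3 = 5.212.

5.212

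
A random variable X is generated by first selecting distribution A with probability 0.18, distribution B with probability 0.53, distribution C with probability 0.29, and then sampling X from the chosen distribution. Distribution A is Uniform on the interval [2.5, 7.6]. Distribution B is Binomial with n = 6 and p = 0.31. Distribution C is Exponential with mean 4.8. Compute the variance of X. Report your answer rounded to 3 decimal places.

Per component, A: μ=5.05, E[X²]=27.67; B: μ=1.86, E[X²]=4.743; C: μ=4.8, E[X²]=46.08.
E[X] = 0.18·5.05 + 0.53·1.86 + 0.29·4.8 = 3.2868.
E[X²] = 0.18·27.67 + 0.53·4.743 + 0.29·46.08 = 20.8576.
Var(X) = E[X²] − (E[X])² = 20.8576 − 10.8031 = 10.0545.

10.055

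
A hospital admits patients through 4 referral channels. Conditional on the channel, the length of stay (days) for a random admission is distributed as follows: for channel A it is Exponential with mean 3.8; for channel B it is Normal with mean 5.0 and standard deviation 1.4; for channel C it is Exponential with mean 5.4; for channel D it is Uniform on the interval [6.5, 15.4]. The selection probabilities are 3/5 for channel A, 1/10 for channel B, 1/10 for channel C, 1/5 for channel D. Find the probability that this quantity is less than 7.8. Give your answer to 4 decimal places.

Conditional on each channel, P(X < 7.8): A: 0.871603; B: 0.97725; C: 0.764123; D: 0.146067.
By total probability, P(X < 7.8) = 0.6·0.871603 + 0.1·0.97725 + 0.1·0.764123 + 0.2·0.146067 = 0.726313.

0.7263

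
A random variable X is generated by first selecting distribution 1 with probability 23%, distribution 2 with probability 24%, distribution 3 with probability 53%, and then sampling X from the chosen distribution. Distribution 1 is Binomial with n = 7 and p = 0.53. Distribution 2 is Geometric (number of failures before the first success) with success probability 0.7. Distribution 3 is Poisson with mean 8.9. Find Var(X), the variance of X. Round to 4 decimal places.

Per component, 1: μ=3.71, E[X²]=15.5078; 2: μ=0.428571, E[X²]=0.795918; 3: μ=8.9, E[X²]=88.11.
E[X] = 0.23·3.71 + 0.24·0.428571 + 0.53·8.9 = 5.67316.
E[X²] = 0.23·15.5078 + 0.24·0.795918 + 0.53·88.11 = 50.4561.
Var(X) = E[X²] − (E[X])² = 50.4561 − 32.1847 = 18.2714.

18.2714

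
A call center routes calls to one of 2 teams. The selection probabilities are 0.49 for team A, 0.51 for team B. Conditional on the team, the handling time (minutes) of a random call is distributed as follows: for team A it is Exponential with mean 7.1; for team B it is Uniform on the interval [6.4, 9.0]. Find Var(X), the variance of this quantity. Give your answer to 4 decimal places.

Per component, A: μ=7.1, E[X²]=100.82; B: μ=7.7, E[X²]=59.8533.
E[X] = 0.49·7.1 + 0.51·7.7 = 7.406.
E[X²] = 0.49·100.82 + 0.51·59.8533 = 79.927.
Var(X) = E[X²] − (E[X])² = 79.927 − 54.8488 = 25.0782.

25.0782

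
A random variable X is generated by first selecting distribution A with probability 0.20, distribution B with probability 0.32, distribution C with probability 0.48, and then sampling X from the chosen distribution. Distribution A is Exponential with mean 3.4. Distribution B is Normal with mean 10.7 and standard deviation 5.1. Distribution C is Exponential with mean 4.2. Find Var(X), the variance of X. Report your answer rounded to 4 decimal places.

Per component, A: μ=3.4, E[X²]=23.12; B: μ=10.7, E[X²]=140.5; C: μ=4.2, E[X²]=35.28.
E[X] = 0.2·3.4 + 0.32·10.7 + 0.48·4.2 = 6.12.
E[X²] = 0.2·23.12 + 0.32·140.5 + 0.48·35.28 = 66.5184.
Var(X) = E[X²] − (E[X])² = 66.5184 − 37.4544 = 29.064.

29.0640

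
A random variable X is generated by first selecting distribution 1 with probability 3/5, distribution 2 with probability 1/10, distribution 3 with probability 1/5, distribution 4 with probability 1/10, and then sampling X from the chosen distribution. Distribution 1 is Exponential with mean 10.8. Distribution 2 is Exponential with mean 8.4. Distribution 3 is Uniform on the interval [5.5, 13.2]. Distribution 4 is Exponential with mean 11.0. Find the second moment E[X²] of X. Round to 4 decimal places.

For each component E[X²] = Var + (mean)², giving 1: 233.28; 2: 141.12; 3: 92.3633; 4: 242.
Overall E[X²] = 0.6·233.28 + 0.1·141.12 + 0.2·92.3633 + 0.1·242 = 196.753.

196.7527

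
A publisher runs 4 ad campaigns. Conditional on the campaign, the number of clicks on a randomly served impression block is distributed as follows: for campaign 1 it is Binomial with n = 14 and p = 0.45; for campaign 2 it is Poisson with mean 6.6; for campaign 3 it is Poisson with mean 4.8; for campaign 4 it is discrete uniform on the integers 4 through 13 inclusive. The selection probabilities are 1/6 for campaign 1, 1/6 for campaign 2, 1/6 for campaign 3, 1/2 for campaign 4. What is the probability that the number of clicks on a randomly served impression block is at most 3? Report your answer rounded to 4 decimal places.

0.0771

Conditional on each campaign, P(X ≤ 3): 1: 0.0632154; 2: 0.105151; 3: 0.29423; 4: 0.
By total probability, P(X ≤ 3) = 0.166667·0.0632154 + 0.166667·0.105151 + 0.166667·0.29423 + 0.5·0 = 0.0770994.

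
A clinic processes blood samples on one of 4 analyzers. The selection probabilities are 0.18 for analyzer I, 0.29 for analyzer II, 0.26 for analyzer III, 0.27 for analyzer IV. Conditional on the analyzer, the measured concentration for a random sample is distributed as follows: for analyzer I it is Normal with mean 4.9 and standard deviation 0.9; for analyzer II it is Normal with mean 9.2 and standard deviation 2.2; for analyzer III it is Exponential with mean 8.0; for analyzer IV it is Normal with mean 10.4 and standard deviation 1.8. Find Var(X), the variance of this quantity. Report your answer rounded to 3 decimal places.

22.575

Per component, I: μ=4.9, E[X²]=24.82; II: μ=9.2, E[X²]=89.48; III: μ=8, E[X²]=128; IV: μ=10.4, E[X²]=111.4.
E[X] = 0.18·4.9 + 0.29·9.2 + 0.26·8 + 0.27·10.4 = 8.438.
E[X²] = 0.18·24.82 + 0.29·89.48 + 0.26·128 + 0.27·111.4 = 93.7748.
Var(X) = E[X²] − (E[X])² = 93.7748 − 71.1998 = 22.575.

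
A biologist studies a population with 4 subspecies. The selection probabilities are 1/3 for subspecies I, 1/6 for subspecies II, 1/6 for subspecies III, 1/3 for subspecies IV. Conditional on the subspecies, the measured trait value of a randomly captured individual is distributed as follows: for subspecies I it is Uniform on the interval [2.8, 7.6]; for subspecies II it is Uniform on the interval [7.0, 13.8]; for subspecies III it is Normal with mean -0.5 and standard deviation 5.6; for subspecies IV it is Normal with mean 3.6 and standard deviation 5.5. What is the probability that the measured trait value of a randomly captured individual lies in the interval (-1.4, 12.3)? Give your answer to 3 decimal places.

0.809

Conditional on each subspecies, P(-1.4 < X < 12.3): I: 1; II: 0.779412; III: 0.552705; IV: 0.761503.
By total probability, P(-1.4 < X < 12.3) = 0.333333·1 + 0.166667·0.779412 + 0.166667·0.552705 + 0.333333·0.761503 = 0.809187.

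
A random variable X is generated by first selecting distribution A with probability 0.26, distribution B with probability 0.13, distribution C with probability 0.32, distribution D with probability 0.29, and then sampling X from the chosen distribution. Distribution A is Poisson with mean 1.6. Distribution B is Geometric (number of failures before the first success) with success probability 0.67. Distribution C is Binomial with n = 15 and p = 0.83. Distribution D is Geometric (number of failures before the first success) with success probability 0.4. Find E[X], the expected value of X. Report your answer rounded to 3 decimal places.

Component means — A: 1.6; B: 0.492537; C: 12.45; D: 1.5.
E[X] = 0.26·1.6 + 0.13·0.492537 + 0.32·12.45 + 0.29·1.5 = 4.89903.

4.899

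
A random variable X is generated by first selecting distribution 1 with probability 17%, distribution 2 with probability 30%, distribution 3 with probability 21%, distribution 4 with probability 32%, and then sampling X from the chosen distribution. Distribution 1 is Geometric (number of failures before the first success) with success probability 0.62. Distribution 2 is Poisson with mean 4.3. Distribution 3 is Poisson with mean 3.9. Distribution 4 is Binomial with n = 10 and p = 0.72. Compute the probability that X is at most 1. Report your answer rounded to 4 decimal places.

0.1879

Conditional on each component, P(X ≤ 1): 1: 0.8556; 2: 0.0719134; 3: 0.0991854; 4: 7.91269e-05.
By total probability, P(X ≤ 1) = 0.17·0.8556 + 0.3·0.0719134 + 0.21·0.0991854 + 0.32·7.91269e-05 = 0.18788.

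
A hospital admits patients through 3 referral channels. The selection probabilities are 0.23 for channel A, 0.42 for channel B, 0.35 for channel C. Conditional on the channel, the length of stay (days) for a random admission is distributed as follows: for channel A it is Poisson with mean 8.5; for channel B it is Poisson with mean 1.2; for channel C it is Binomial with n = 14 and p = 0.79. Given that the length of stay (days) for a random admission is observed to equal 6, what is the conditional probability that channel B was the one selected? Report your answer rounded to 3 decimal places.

0.020

Likelihoods P(X=6 | ·): A: 0.106581; B: 0.00124911; C: 0.00276104.
Posterior ∝ prior × likelihood. Numerator for B: 0.42·0.00124911 = 0.000524627.
Normalizing constant: 0.23·0.106581 + 0.42·0.00124911 + 0.35·0.00276104 = 0.0260045.
P(B | observation) = 0.000524627 / 0.0260045 = 0.0201745.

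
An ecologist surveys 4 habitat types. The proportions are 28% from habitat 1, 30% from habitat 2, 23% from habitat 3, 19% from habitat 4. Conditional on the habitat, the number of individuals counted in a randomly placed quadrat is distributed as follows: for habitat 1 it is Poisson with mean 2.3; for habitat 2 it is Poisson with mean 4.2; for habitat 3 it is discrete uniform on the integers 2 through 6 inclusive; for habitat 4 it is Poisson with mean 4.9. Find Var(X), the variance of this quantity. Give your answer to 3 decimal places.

Per component, 1: μ=2.3, E[X²]=7.59; 2: μ=4.2, E[X²]=21.84; 3: μ=4, E[X²]=18; 4: μ=4.9, E[X²]=28.91.
E[X] = 0.28·2.3 + 0.3·4.2 + 0.23·4 + 0.19·4.9 = 3.755.
E[X²] = 0.28·7.59 + 0.3·21.84 + 0.23·18 + 0.19·28.91 = 18.3101.
Var(X) = E[X²] − (E[X])² = 18.3101 − 14.1 = 4.21008.

4.210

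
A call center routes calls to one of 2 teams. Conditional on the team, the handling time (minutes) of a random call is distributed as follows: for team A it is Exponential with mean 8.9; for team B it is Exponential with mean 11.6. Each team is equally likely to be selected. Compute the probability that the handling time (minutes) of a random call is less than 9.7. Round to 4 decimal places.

Conditional on each team, P(X < 9.7): A: 0.663746; B: 0.566649.
By total probability, P(X < 9.7) = 0.5·0.663746 + 0.5·0.566649 = 0.615197.

0.6152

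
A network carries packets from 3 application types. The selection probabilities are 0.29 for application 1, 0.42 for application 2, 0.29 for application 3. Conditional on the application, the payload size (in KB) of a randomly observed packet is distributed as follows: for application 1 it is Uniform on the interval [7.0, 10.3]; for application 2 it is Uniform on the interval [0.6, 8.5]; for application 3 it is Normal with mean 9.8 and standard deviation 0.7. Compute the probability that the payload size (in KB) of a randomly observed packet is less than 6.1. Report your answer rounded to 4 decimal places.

0.2924

Conditional on each application, P(X < 6.1): 1: 0; 2: 0.696203; 3: 6.26076e-08.
By total probability, P(X < 6.1) = 0.29·0 + 0.42·0.696203 + 0.29·6.26076e-08 = 0.292405.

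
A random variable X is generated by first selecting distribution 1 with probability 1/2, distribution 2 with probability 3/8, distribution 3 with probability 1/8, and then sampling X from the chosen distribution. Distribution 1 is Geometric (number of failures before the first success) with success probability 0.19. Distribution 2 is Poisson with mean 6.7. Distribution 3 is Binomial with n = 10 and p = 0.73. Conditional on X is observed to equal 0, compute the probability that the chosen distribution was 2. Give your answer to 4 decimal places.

0.0048

Likelihoods P(X=0 | ·): 1: 0.19; 2: 0.00123091; 3: 2.05891e-06.
Posterior ∝ prior × likelihood. Numerator for 2: 0.375·0.00123091 = 0.000461592.
Normalizing constant: 0.5·0.19 + 0.375·0.00123091 + 0.125·2.05891e-06 = 0.0954618.
P(2 | observation) = 0.000461592 / 0.0954618 = 0.00483536.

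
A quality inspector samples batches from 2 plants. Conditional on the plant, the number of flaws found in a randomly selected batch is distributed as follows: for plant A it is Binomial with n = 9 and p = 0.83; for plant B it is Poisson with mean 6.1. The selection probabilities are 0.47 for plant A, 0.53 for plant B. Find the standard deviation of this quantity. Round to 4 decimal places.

Per component, A: μ=7.47, E[X²]=57.0708; B: μ=6.1, E[X²]=43.31.
E[X] = 0.47·7.47 + 0.53·6.1 = 6.7439.
E[X²] = 0.47·57.0708 + 0.53·43.31 = 49.7776.
Var(X) = E[X²] − (E[X])² = 49.7776 − 45.4802 = 4.29739.
SD(X) = √4.29739 = 2.07301.

2.0730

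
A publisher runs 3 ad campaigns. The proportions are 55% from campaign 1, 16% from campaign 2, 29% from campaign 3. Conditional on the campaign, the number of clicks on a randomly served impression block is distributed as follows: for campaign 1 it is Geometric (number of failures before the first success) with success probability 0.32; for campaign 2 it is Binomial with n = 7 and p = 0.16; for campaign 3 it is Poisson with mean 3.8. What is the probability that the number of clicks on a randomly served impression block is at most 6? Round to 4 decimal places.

0.9367

Conditional on each campaign, P(X ≤ 6): 1: 0.93277; 2: 0.999997; 3: 0.909108.
By total probability, P(X ≤ 6) = 0.55·0.93277 + 0.16·0.999997 + 0.29·0.909108 = 0.936664.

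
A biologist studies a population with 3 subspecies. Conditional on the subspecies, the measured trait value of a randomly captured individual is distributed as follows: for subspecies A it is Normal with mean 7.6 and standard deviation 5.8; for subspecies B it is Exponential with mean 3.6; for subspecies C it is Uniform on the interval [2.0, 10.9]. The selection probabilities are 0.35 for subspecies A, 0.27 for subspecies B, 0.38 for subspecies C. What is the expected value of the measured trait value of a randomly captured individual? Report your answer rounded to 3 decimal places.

Component means — A: 7.6; B: 3.6; C: 6.45.
E[X] = 0.35·7.6 + 0.27·3.6 + 0.38·6.45 = 6.083.

6.083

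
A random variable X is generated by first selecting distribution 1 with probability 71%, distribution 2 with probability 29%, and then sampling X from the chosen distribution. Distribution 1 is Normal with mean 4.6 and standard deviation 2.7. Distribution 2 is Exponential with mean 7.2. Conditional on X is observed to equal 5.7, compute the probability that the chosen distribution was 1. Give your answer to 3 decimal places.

0.841

Likelihoods f(5.7 | ·): 1: 0.135989; 2: 0.062929.
Posterior ∝ prior × likelihood. Numerator for 1: 0.71·0.135989 = 0.0965522.
Normalizing constant: 0.71·0.135989 + 0.29·0.062929 = 0.114802.
P(1 | observation) = 0.0965522 / 0.114802 = 0.841035.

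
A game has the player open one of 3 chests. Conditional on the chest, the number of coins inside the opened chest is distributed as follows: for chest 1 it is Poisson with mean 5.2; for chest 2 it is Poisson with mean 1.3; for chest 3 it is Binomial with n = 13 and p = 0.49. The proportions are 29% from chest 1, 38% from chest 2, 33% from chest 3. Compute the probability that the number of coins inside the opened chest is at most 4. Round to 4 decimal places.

Conditional on each chest, P(X ≤ 4): 1: 0.406128; 2: 0.989337; 3: 0.149766.
By total probability, P(X ≤ 4) = 0.29·0.406128 + 0.38·0.989337 + 0.33·0.149766 = 0.543148.

0.5431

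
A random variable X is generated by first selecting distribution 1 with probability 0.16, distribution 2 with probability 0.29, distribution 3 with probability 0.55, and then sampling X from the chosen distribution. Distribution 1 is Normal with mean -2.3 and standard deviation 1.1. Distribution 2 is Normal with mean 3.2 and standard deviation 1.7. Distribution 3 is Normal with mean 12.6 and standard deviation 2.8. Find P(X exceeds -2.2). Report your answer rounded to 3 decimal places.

0.914

Conditional on each component, P(X > -2.2): 1: 0.463782; 2: 0.999255; 3: 1.
By total probability, P(X > -2.2) = 0.16·0.463782 + 0.29·0.999255 + 0.55·1 = 0.913989.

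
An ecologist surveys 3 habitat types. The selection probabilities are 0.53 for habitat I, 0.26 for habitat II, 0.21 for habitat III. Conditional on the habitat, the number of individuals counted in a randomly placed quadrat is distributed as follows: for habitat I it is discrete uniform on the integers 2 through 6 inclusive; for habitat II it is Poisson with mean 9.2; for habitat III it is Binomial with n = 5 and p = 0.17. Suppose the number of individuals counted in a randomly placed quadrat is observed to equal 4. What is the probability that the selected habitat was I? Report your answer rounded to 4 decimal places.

Likelihoods P(X=4 | ·): I: 0.2; II: 0.03016; III: 0.00346612.
Posterior ∝ prior × likelihood. Numerator for I: 0.53·0.2 = 0.106.
Normalizing constant: 0.53·0.2 + 0.26·0.03016 + 0.21·0.00346612 = 0.114569.
P(I | observation) = 0.106 / 0.114569 = 0.925203.

0.9252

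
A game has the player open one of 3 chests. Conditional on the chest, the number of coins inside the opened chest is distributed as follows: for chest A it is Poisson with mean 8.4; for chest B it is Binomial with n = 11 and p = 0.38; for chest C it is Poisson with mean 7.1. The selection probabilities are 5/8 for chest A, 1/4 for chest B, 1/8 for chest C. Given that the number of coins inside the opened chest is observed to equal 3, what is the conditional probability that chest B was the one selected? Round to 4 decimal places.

Likelihoods P(X=3 | ·): A: 0.0222133; B: 0.197683; C: 0.049219.
Posterior ∝ prior × likelihood. Numerator for B: 0.25·0.197683 = 0.0494206.
Normalizing constant: 0.625·0.0222133 + 0.25·0.197683 + 0.125·0.049219 = 0.0694563.
P(B | observation) = 0.0494206 / 0.0694563 = 0.711535.

0.7115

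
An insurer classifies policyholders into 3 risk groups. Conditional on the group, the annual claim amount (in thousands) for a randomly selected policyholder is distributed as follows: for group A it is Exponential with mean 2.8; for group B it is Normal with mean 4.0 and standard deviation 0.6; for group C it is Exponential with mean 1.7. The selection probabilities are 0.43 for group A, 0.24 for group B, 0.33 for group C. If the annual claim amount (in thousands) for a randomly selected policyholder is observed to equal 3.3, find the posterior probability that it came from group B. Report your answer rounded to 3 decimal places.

Likelihoods f(3.3 | ·): A: 0.109899; B: 0.336664; C: 0.0844323.
Posterior ∝ prior × likelihood. Numerator for B: 0.24·0.336664 = 0.0807995.
Normalizing constant: 0.43·0.109899 + 0.24·0.336664 + 0.33·0.0844323 = 0.155919.
P(B | observation) = 0.0807995 / 0.155919 = 0.518215.

0.518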